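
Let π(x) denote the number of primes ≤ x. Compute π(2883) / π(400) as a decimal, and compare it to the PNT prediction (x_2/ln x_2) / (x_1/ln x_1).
π(2883)/π(400) = 417/78 ≈ 5.3462;  PNT prediction ≈ 5.4206.

π(400) = 78 and π(2883) = 417, so π(2883)/π(400) ≈ 5.3462. The PNT-predicted ratio is (2883/ln(2883)) / (400/ln(400)) ≈ 5.4206. The two agree to within a few percent, as expected.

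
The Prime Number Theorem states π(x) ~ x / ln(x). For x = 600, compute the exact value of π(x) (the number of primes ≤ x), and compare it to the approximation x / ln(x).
π(600) = 109;  x/ln(x) ≈ 93.79;  relative error ≈ 13.95%.

Directly count primes up to 600: π(600) = 109. The PNT approximation gives 600/ln(600) ≈ 600/6.39693 ≈ 93.79. Relative error (π(x) − x/ln(x)) / π(x) ≈ 13.95%; the approximation is known to undercount slightly (Li(x) is a better estimate).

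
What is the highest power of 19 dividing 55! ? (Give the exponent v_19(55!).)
v_19(55!) = 2

Legendre's formula: v_p(n!) = Σ_{k ≥ 1} ⌊n / p^k⌋. For p = 19, n = 55, the terms are:
  ⌊55/19^1⌋ = ⌊55/19⌋ = 2
(the next term ⌊55/19^2⌋ = 0, terminating the sum). Summing: v_19(55!) = 2 = 2.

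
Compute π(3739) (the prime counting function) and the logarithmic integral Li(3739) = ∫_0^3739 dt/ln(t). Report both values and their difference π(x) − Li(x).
π(3739) = 522;  Li(3739) ≈ 533.77;  π(x) − Li(x) ≈ -11.77.

Direct count of primes ≤ 3739 gives π(3739) = 522. Numerical evaluation of the logarithmic integral gives Li(3739) ≈ 533.77. The difference π(x) − Li(x) ≈ -11.77 is typically negative for small/moderate x (Li(x) overestimates), though Littlewood's theorem shows this sign changes infinitely often.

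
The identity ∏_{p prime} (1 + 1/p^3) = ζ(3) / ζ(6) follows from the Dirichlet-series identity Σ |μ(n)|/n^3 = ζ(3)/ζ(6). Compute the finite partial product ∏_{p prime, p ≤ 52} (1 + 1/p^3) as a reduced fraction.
∏ = 8015182591485824614015950466842624/6783810016842653083409665472454505

The primes p ≤ 52 are [2, 3, 5, 7, 11, 13, 17, 19, 23, 29, 31, 37, 41, 43, 47]. For each, (1 + 1/p^3) = (p^3 + 1)/p^3. Multiplying these fractions over p ∈ [2, 3, 5, 7, 11, 13, 17, 19, 23, 29, 31, 37, 41, 43, 47] gives 8015182591485824614015950466842624/6783810016842653083409665472454505. (In the limit P → ∞ this tends to ζ(3)/ζ(6).)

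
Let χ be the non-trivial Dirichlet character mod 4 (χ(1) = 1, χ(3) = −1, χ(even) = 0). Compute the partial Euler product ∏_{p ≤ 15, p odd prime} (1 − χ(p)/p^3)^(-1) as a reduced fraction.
∏ = 17910767875/18484721664

The odd primes p ≤ 15 are [3, 5, 7, 11, 13]. For each, χ(p) = 1 if p ≡ 1 mod 4, χ(p) = −1 if p ≡ 3 mod 4. Taking (1 − χ(p)/p^3)^(-1) = p^3/(p^3 − χ(p)): (1 − (-1)/3^3)^(-1) · (1 − (1)/5^3)^(-1) · (1 − (-1)/7^3)^(-1) · (1 − (-1)/11^3)^(-1) · (1 − (1)/13^3)^(-1) = 17910767875/18484721664.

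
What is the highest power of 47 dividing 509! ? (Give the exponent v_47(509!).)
v_47(509!) = 10

Legendre's formula: v_p(n!) = Σ_{k ≥ 1} ⌊n / p^k⌋. For p = 47, n = 509, the terms are:
  ⌊509/47^1⌋ = ⌊509/47⌋ = 10
(the next term ⌊509/47^2⌋ = 0, terminating the sum). Summing: v_47(509!) = 10 = 10.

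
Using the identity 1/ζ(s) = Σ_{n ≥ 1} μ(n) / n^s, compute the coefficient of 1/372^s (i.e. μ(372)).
μ(372) = 0

Factor n = 372 = 2^2 · 3 · 31. μ(n) = 0 if any exponent ≥ 2 (not squarefree); otherwise μ(n) = (−1)^{ω(n)} where ω(n) is the number of distinct prime factors. Applying: μ(372) = 0.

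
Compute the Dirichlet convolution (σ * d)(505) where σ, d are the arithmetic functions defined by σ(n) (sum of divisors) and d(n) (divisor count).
(σ * d)(505) = 832

Divisors of 505: [1, 5, 101, 505]. For each d | 505:
  d = 1: σ(1) · d(505/1) = 1 · 4 = 4
  d = 5: σ(5) · d(505/5) = 6 · 2 = 12
  d = 101: σ(101) · d(505/101) = 102 · 2 = 204
  d = 505: σ(505) · d(505/505) = 612 · 1 = 612
Summing: (σ * d)(505) = 4 + 12 + 204 + 612 = 832.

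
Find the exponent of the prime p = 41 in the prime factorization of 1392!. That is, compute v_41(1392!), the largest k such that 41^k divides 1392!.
v_41(1392!) = 33

Legendre's formula: v_p(n!) = Σ_{k ≥ 1} ⌊n / p^k⌋. For p = 41, n = 1392, the terms are:
  ⌊1392/41^1⌋ = ⌊1392/41⌋ = 33
(the next term ⌊1392/41^2⌋ = 0, terminating the sum). Summing: v_41(1392!) = 33 = 33.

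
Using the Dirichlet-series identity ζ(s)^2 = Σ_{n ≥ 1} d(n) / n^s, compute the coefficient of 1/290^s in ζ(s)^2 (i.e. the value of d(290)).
d(290) = 8

ζ(s)^2 = (Σ 1/m^s)(Σ 1/k^s). The coefficient of 1/n^s in the product is the number of ordered pairs (m, k) with mk = n, which equals d(n). For n = 290, divisors are [1, 2, 5, 10, 29, 58, 145, 290], so d(290) = 8.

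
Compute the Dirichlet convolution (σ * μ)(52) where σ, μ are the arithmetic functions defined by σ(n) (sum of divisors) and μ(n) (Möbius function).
(σ * μ)(52) = 52

Divisors of 52: [1, 2, 4, 13, 26, 52]. For each d | 52:
  d = 1: σ(1) · μ(52/1) = 1 · 0 = 0
  d = 2: σ(2) · μ(52/2) = 3 · 1 = 3
  d = 4: σ(4) · μ(52/4) = 7 · -1 = -7
  d = 13: σ(13) · μ(52/13) = 14 · 0 = 0
  d = 26: σ(26) · μ(52/26) = 42 · -1 = -42
  d = 52: σ(52) · μ(52/52) = 98 · 1 = 98
Summing: (σ * μ)(52) = 0 + 3 + -7 + 0 + -42 + 98 = 52.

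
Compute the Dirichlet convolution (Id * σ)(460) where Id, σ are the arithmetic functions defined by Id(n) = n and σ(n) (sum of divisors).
(Id * σ)(460) = 8789

Divisors of 460: [1, 2, 4, 5, 10, 20, 23, 46, 92, 115, 230, 460]. For each d | 460:
  d = 1: Id(1) · σ(460/1) = 1 · 1008 = 1008
  d = 2: Id(2) · σ(460/2) = 2 · 432 = 864
  d = 4: Id(4) · σ(460/4) = 4 · 144 = 576
  d = 5: Id(5) · σ(460/5) = 5 · 168 = 840
  d = 10: Id(10) · σ(460/10) = 10 · 72 = 720
  d = 20: Id(20) · σ(460/20) = 20 · 24 = 480
  d = 23: Id(23) · σ(460/23) = 23 · 42 = 966
  d = 46: Id(46) · σ(460/46) = 46 · 18 = 828
  d = 92: Id(92) · σ(460/92) = 92 · 6 = 552
  d = 115: Id(115) · σ(460/115) = 115 · 7 = 805
  d = 230: Id(230) · σ(460/230) = 230 · 3 = 690
  d = 460: Id(460) · σ(460/460) = 460 · 1 = 460
Summing: (Id * σ)(460) = 1008 + 864 + 576 + 840 + 720 + 480 + 966 + 828 + 552 + 805 + 690 + 460 = 8789.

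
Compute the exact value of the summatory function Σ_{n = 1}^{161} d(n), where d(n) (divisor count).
Σ_{n ≤ 161} d(n) = 846

Compute d(n) for each 1 ≤ n ≤ 161: d(1) = 1, d(2) = 2, d(3) = 2, d(4) = 3, d(5) = 2, d(6) = 4, d(7) = 2, d(8) = 4, d(9) = 3, d(10) = 4, d(11) = 2, d(12) = 6, d(13) = 2, d(14) = 4, d(15) = 4, d(16) = 5, d(17) = 2, d(18) = 6, d(19) = 2, d(20) = 6, d(21) = 4, d(22) = 4, d(23) = 2, d(24) = 8, d(25) = 3, d(26) = 4, d(27) = 4, d(28) = 6, d(29) = 2, d(30) = 8, d(31) = 2, d(32) = 6, d(33) = 4, d(34) = 4, d(35) = 4, d(36) = 9, d(37) = 2, d(38) = 4, d(39) = 4, d(40) = 8, d(41) = 2, d(42) = 8, d(43) = 2, d(44) = 6, d(45) = 6, d(46) = 4, d(47) = 2, d(48) = 10, d(49) = 3, d(50) = 6, d(51) = 4, d(52) = 6, d(53) = 2, d(54) = 8, d(55) = 4, d(56) = 8, d(57) = 4, d(58) = 4, d(59) = 2, d(60) = 12, d(61) = 2, d(62) = 4, d(63) = 6, d(64) = 7, d(65) = 4, d(66) = 8, d(67) = 2, d(68) = 6, d(69) = 4, d(70) = 8, d(71) = 2, d(72) = 12, d(73) = 2, d(74) = 4, d(75) = 6, d(76) = 6, d(77) = 4, d(78) = 8, d(79) = 2, d(80) = 10, d(81) = 5, d(82) = 4, d(83) = 2, d(84) = 12, d(85) = 4, d(86) = 4, d(87) = 4, d(88) = 8, d(89) = 2, d(90) = 12, d(91) = 4, d(92) = 6, d(93) = 4, d(94) = 4, d(95) = 4, d(96) = 12, d(97) = 2, d(98) = 6, d(99) = 6, d(100) = 9, d(101) = 2, d(102) = 8, d(103) = 2, d(104) = 8, d(105) = 8, d(106) = 4, d(107) = 2, d(108) = 12, d(109) = 2, d(110) = 8, d(111) = 4, d(112) = 10, d(113) = 2, d(114) = 8, d(115) = 4, d(116) = 6, d(117) = 6, d(118) = 4, d(119) = 4, d(120) = 16, d(121) = 3, d(122) = 4, d(123) = 4, d(124) = 6, d(125) = 4, d(126) = 12, d(127) = 2, d(128) = 8, d(129) = 4, d(130) = 8, d(131) = 2, d(132) = 12, d(133) = 4, d(134) = 4, d(135) = 8, d(136) = 8, d(137) = 2, d(138) = 8, d(139) = 2, d(140) = 12, d(141) = 4, d(142) = 4, d(143) = 4, d(144) = 15, d(145) = 4, d(146) = 4, d(147) = 6, d(148) = 6, d(149) = 2, d(150) = 12, d(151) = 2, d(152) = 8, d(153) = 6, d(154) = 8, d(155) = 4, d(156) = 12, d(157) = 2, d(158) = 4, d(159) = 4, d(160) = 12, d(161) = 4. Summing all 161 values: 846. (Dirichlet's divisor formula: Σ_{n ≤ x} d(n) = x ln(x) + (2γ − 1) x + O(√x). For x = 161, the asymptotic estimate is ≈ 842.97.)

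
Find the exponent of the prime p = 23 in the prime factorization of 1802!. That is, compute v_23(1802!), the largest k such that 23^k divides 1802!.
v_23(1802!) = 81

Legendre's formula: v_p(n!) = Σ_{k ≥ 1} ⌊n / p^k⌋. For p = 23, n = 1802, the terms are:
  ⌊1802/23^1⌋ = ⌊1802/23⌋ = 78
  ⌊1802/23^2⌋ = ⌊1802/529⌋ = 3
(the next term ⌊1802/23^3⌋ = 0, terminating the sum). Summing: v_23(1802!) = 78 + 3 = 81.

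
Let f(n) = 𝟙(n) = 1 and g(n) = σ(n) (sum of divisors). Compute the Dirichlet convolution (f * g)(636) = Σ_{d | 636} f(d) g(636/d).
(𝟙 * σ)(636) = 3025

Divisors of 636: [1, 2, 3, 4, 6, 12, 53, 106, 159, 212, 318, 636]. For each d | 636:
  d = 1: 𝟙(1) · σ(636/1) = 1 · 1512 = 1512
  d = 2: 𝟙(2) · σ(636/2) = 1 · 648 = 648
  d = 3: 𝟙(3) · σ(636/3) = 1 · 378 = 378
  d = 4: 𝟙(4) · σ(636/4) = 1 · 216 = 216
  d = 6: 𝟙(6) · σ(636/6) = 1 · 162 = 162
  d = 12: 𝟙(12) · σ(636/12) = 1 · 54 = 54
  d = 53: 𝟙(53) · σ(636/53) = 1 · 28 = 28
  d = 106: 𝟙(106) · σ(636/106) = 1 · 12 = 12
  d = 159: 𝟙(159) · σ(636/159) = 1 · 7 = 7
  d = 212: 𝟙(212) · σ(636/212) = 1 · 4 = 4
  d = 318: 𝟙(318) · σ(636/318) = 1 · 3 = 3
  d = 636: 𝟙(636) · σ(636/636) = 1 · 1 = 1
Summing: (𝟙 * σ)(636) = 1512 + 648 + 378 + 216 + 162 + 54 + 28 + 12 + 7 + 4 + 3 + 1 = 3025.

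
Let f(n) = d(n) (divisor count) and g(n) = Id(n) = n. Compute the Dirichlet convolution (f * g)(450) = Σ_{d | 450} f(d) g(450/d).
(d * Id)(450) = 2736

Divisors of 450: [1, 2, 3, 5, 6, 9, 10, 15, 18, 25, 30, 45, 50, 75, 90, 150, 225, 450]. For each d | 450:
  d = 1: d(1) · Id(450/1) = 1 · 450 = 450
  d = 2: d(2) · Id(450/2) = 2 · 225 = 450
  d = 3: d(3) · Id(450/3) = 2 · 150 = 300
  d = 5: d(5) · Id(450/5) = 2 · 90 = 180
  d = 6: d(6) · Id(450/6) = 4 · 75 = 300
  d = 9: d(9) · Id(450/9) = 3 · 50 = 150
  d = 10: d(10) · Id(450/10) = 4 · 45 = 180
  d = 15: d(15) · Id(450/15) = 4 · 30 = 120
  d = 18: d(18) · Id(450/18) = 6 · 25 = 150
  d = 25: d(25) · Id(450/25) = 3 · 18 = 54
  d = 30: d(30) · Id(450/30) = 8 · 15 = 120
  d = 45: d(45) · Id(450/45) = 6 · 10 = 60
  d = 50: d(50) · Id(450/50) = 6 · 9 = 54
  d = 75: d(75) · Id(450/75) = 6 · 6 = 36
  d = 90: d(90) · Id(450/90) = 12 · 5 = 60
  d = 150: d(150) · Id(450/150) = 12 · 3 = 36
  d = 225: d(225) · Id(450/225) = 9 · 2 = 18
  d = 450: d(450) · Id(450/450) = 18 · 1 = 18
Summing: (d * Id)(450) = 450 + 450 + 300 + 180 + 300 + 150 + 180 + 120 + 150 + 54 + 120 + 60 + 54 + 36 + 60 + 36 + 18 + 18 = 2736.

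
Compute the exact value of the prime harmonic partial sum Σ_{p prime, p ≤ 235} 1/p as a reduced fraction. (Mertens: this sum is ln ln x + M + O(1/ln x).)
Σ 1/p = 8762990377702925264993654890050782886250854676753323401606562622367345144099360398279019780479/4445236185272185438169240794291312557432222642727183809026451438704160103479600800432029464270

π(235) = 51, so the primes ≤ 235 are [2, 3, 5, 7, 11, 13, 17, 19, 23, 29, 31, 37, 41, 43, 47, 53, 59, 61, 67, 71, 73, 79, 83, 89, 97, 101, 103, 107, 109, 113, 127, 131, 137, 139, 149, 151, 157, 163, 167, 173, 179, 181, 191, 193, 197, 199, 211, 223, 227, 229, 233]. Summing 1/p over these primes: 8762990377702925264993654890050782886250854676753323401606562622367345144099360398279019780479/4445236185272185438169240794291312557432222642727183809026451438704160103479600800432029464270 ≈ 1.9713. Mertens estimate ln ln(235) + 0.2615 ≈ 1.9589.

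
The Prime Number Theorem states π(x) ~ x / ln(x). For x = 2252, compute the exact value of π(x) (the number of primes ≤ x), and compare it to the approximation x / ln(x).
π(2252) = 335;  x/ln(x) ≈ 291.73;  relative error ≈ 12.92%.

Directly count primes up to 2252: π(2252) = 335. The PNT approximation gives 2252/ln(2252) ≈ 2252/7.71957 ≈ 291.73. Relative error (π(x) − x/ln(x)) / π(x) ≈ 12.92%; the approximation is known to undercount slightly (Li(x) is a better estimate).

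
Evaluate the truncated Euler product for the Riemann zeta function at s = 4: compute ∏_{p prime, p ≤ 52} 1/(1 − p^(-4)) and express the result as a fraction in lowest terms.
∏ = 65572203587643632473857746546522240898588901/60584710506150227098341885345792000000000000

The primes p ≤ 52 are [2, 3, 5, 7, 11, 13, 17, 19, 23, 29, 31, 37, 41, 43, 47]. For each prime, (1 − 1/p^4)^(-1) = p^4 / (p^4 − 1). The product is (1 − 1/2^4)^(-1), (1 − 1/3^4)^(-1), (1 − 1/5^4)^(-1), (1 − 1/7^4)^(-1), (1 − 1/11^4)^(-1), (1 − 1/13^4)^(-1), (1 − 1/17^4)^(-1), (1 − 1/19^4)^(-1), (1 − 1/23^4)^(-1), (1 − 1/29^4)^(-1), (1 − 1/31^4)^(-1), (1 − 1/37^4)^(-1), (1 − 1/41^4)^(-1), (1 − 1/43^4)^(-1), (1 − 1/47^4)^(-1) = ∏ p^4 / (p^4 − 1) = 65572203587643632473857746546522240898588901/60584710506150227098341885345792000000000000.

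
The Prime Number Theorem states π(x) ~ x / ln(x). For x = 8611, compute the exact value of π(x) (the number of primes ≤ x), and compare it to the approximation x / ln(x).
π(8611) = 1072;  x/ln(x) ≈ 950.36;  relative error ≈ 11.35%.

Directly count primes up to 8611: π(8611) = 1072. The PNT approximation gives 8611/ln(8611) ≈ 8611/9.06080 ≈ 950.36. Relative error (π(x) − x/ln(x)) / π(x) ≈ 11.35%; the approximation is known to undercount slightly (Li(x) is a better estimate).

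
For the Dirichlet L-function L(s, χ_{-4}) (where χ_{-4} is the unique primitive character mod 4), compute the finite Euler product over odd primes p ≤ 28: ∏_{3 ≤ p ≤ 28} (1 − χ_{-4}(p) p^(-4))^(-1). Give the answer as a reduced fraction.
∏ = 2907090265708363109850475/2939590979896221115088896

The odd primes p ≤ 28 are [3, 5, 7, 11, 13, 17, 19, 23]. For each, χ(p) = 1 if p ≡ 1 mod 4, χ(p) = −1 if p ≡ 3 mod 4. Taking (1 − χ(p)/p^4)^(-1) = p^4/(p^4 − χ(p)): (1 − (-1)/3^4)^(-1) · (1 − (1)/5^4)^(-1) · (1 − (-1)/7^4)^(-1) · (1 − (-1)/11^4)^(-1) · (1 − (1)/13^4)^(-1) · (1 − (1)/17^4)^(-1) · (1 − (-1)/19^4)^(-1) · (1 − (-1)/23^4)^(-1) = 2907090265708363109850475/2939590979896221115088896.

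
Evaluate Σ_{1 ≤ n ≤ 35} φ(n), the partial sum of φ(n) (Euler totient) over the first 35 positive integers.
Σ_{n ≤ 35} φ(n) = 384

Compute φ(n) for each 1 ≤ n ≤ 35: φ(1) = 1, φ(2) = 1, φ(3) = 2, φ(4) = 2, φ(5) = 4, φ(6) = 2, φ(7) = 6, φ(8) = 4, φ(9) = 6, φ(10) = 4, φ(11) = 10, φ(12) = 4, φ(13) = 12, φ(14) = 6, φ(15) = 8, φ(16) = 8, φ(17) = 16, φ(18) = 6, φ(19) = 18, φ(20) = 8, φ(21) = 12, φ(22) = 10, φ(23) = 22, φ(24) = 8, φ(25) = 20, φ(26) = 12, φ(27) = 18, φ(28) = 12, φ(29) = 28, φ(30) = 8, φ(31) = 30, φ(32) = 16, φ(33) = 20, φ(34) = 16, φ(35) = 24. Summing all 35 values: 384. (Average order: Σ_{n ≤ x} φ(n) ~ (3/π²) x². For x = 35, (3/π²)·35² ≈ 372.36.)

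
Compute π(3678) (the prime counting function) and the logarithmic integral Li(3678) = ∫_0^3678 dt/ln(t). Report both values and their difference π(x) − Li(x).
π(3678) = 514;  Li(3678) ≈ 526.35;  π(x) − Li(x) ≈ -12.35.

Direct count of primes ≤ 3678 gives π(3678) = 514. Numerical evaluation of the logarithmic integral gives Li(3678) ≈ 526.35. The difference π(x) − Li(x) ≈ -12.35 is typically negative for small/moderate x (Li(x) overestimates), though Littlewood's theorem shows this sign changes infinitely often.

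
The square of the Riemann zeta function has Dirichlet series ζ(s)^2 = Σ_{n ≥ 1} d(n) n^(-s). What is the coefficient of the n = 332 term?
d(332) = 6

ζ(s)^2 = (Σ 1/m^s)(Σ 1/k^s). The coefficient of 1/n^s in the product is the number of ordered pairs (m, k) with mk = n, which equals d(n). For n = 332, divisors are [1, 2, 4, 83, 166, 332], so d(332) = 6.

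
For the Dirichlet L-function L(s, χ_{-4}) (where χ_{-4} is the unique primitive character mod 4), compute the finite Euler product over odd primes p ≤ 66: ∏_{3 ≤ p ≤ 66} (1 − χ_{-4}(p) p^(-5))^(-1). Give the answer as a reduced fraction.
∏ = 478212334295798677259125227573990358291095208018494528428976877948999059062284551009530475199/480056794509206891424767146601704797711651986953735424570384919662551238689346859653136384000

The odd primes p ≤ 66 are [3, 5, 7, 11, 13, 17, 19, 23, 29, 31, 37, 41, 43, 47, 53, 59, 61]. For each, χ(p) = 1 if p ≡ 1 mod 4, χ(p) = −1 if p ≡ 3 mod 4. Taking (1 − χ(p)/p^5)^(-1) = p^5/(p^5 − χ(p)): (1 − (-1)/3^5)^(-1) · (1 − (1)/5^5)^(-1) · (1 − (-1)/7^5)^(-1) · (1 − (-1)/11^5)^(-1) · (1 − (1)/13^5)^(-1) · (1 − (1)/17^5)^(-1) · (1 − (-1)/19^5)^(-1) · (1 − (-1)/23^5)^(-1) · (1 − (1)/29^5)^(-1) · (1 − (-1)/31^5)^(-1) · (1 − (1)/37^5)^(-1) · (1 − (1)/41^5)^(-1) · (1 − (-1)/43^5)^(-1) · (1 − (-1)/47^5)^(-1) · (1 − (1)/53^5)^(-1) · (1 − (-1)/59^5)^(-1) · (1 − (1)/61^5)^(-1) = 478212334295798677259125227573990358291095208018494528428976877948999059062284551009530475199/480056794509206891424767146601704797711651986953735424570384919662551238689346859653136384000.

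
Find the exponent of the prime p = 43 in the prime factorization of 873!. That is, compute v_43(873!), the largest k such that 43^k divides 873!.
v_43(873!) = 20

Legendre's formula: v_p(n!) = Σ_{k ≥ 1} ⌊n / p^k⌋. For p = 43, n = 873, the terms are:
  ⌊873/43^1⌋ = ⌊873/43⌋ = 20
(the next term ⌊873/43^2⌋ = 0, terminating the sum). Summing: v_43(873!) = 20 = 20.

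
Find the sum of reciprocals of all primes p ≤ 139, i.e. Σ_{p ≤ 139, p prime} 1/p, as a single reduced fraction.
Σ 1/p = 18825509850919239131453102166593625244431364344421618363/10014646650599190067509233131649940057366334653200433090

π(139) = 34, so the primes ≤ 139 are [2, 3, 5, 7, 11, 13, 17, 19, 23, 29, 31, 37, 41, 43, 47, 53, 59, 61, 67, 71, 73, 79, 83, 89, 97, 101, 103, 107, 109, 113, 127, 131, 137, 139]. Summing 1/p over these primes: 18825509850919239131453102166593625244431364344421618363/10014646650599190067509233131649940057366334653200433090 ≈ 1.8798. Mertens estimate ln ln(139) + 0.2615 ≈ 1.8577.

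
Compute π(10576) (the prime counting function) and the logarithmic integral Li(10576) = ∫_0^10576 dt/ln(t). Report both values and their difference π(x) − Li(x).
π(10576) = 1290;  Li(10576) ≈ 1308.48;  π(x) − Li(x) ≈ -18.48.

Direct count of primes ≤ 10576 gives π(10576) = 1290. Numerical evaluation of the logarithmic integral gives Li(10576) ≈ 1308.48. The difference π(x) − Li(x) ≈ -18.48 is typically negative for small/moderate x (Li(x) overestimates), though Littlewood's theorem shows this sign changes infinitely often.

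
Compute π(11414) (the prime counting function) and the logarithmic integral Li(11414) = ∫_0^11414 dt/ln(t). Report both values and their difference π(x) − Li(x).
π(11414) = 1377;  Li(11414) ≈ 1398.54;  π(x) − Li(x) ≈ -21.54.

Direct count of primes ≤ 11414 gives π(11414) = 1377. Numerical evaluation of the logarithmic integral gives Li(11414) ≈ 1398.54. The difference π(x) − Li(x) ≈ -21.54 is typically negative for small/moderate x (Li(x) overestimates), though Littlewood's theorem shows this sign changes infinitely often.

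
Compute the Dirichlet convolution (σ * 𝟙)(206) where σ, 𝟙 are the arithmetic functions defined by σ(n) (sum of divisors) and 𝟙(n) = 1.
(σ * 𝟙)(206) = 420

Divisors of 206: [1, 2, 103, 206]. For each d | 206:
  d = 1: σ(1) · 𝟙(206/1) = 1 · 1 = 1
  d = 2: σ(2) · 𝟙(206/2) = 3 · 1 = 3
  d = 103: σ(103) · 𝟙(206/103) = 104 · 1 = 104
  d = 206: σ(206) · 𝟙(206/206) = 312 · 1 = 312
Summing: (σ * 𝟙)(206) = 1 + 3 + 104 + 312 = 420.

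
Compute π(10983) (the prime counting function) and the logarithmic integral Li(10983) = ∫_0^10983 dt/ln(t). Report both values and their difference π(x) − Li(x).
π(10983) = 1333;  Li(10983) ≈ 1352.32;  π(x) − Li(x) ≈ -19.32.

Direct count of primes ≤ 10983 gives π(10983) = 1333. Numerical evaluation of the logarithmic integral gives Li(10983) ≈ 1352.32. The difference π(x) − Li(x) ≈ -19.32 is typically negative for small/moderate x (Li(x) overestimates), though Littlewood's theorem shows this sign changes infinitely often.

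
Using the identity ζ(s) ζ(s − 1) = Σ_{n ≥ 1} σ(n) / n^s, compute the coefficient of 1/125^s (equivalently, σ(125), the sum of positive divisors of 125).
σ(125) = 156

In the product (Σ m^0/m^s)(Σ k / k^s) = Σ (Σ_{d | n} d) / n^s, the coefficient of 1/n^s is σ(n) = Σ_{d | n} d. For n = 125, divisors are [1, 5, 25, 125]; summing: σ(125) = 156.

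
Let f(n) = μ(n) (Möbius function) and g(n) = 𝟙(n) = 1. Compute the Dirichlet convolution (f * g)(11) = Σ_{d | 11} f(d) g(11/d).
(μ * 𝟙)(11) = 0

Divisors of 11: [1, 11]. For each d | 11:
  d = 1: μ(1) · 𝟙(11/1) = 1 · 1 = 1
  d = 11: μ(11) · 𝟙(11/11) = -1 · 1 = -1
Summing: (μ * 𝟙)(11) = 1 + -1 = 0.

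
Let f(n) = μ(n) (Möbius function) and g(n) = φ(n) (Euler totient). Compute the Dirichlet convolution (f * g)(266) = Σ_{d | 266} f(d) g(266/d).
(μ * φ)(266) = 0

Divisors of 266: [1, 2, 7, 14, 19, 38, 133, 266]. For each d | 266:
  d = 1: μ(1) · φ(266/1) = 1 · 108 = 108
  d = 2: μ(2) · φ(266/2) = -1 · 108 = -108
  d = 7: μ(7) · φ(266/7) = -1 · 18 = -18
  d = 14: μ(14) · φ(266/14) = 1 · 18 = 18
  d = 19: μ(19) · φ(266/19) = -1 · 6 = -6
  d = 38: μ(38) · φ(266/38) = 1 · 6 = 6
  d = 133: μ(133) · φ(266/133) = 1 · 1 = 1
  d = 266: μ(266) · φ(266/266) = -1 · 1 = -1
Summing: (μ * φ)(266) = 108 + -108 + -18 + 18 + -6 + 6 + 1 + -1 = 0.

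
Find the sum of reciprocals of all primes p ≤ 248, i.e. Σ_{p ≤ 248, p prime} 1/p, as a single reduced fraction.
Σ 1/p = 506873196134241441348690763593294873492730445394823722837469097176314709804649267964680634478659521/256041159035492609053110100510385311995538591998443060216114576417920917800321526504084465112487730

π(248) = 53, so the primes ≤ 248 are [2, 3, 5, 7, 11, 13, 17, 19, 23, 29, 31, 37, 41, 43, 47, 53, 59, 61, 67, 71, 73, 79, 83, 89, 97, 101, 103, 107, 109, 113, 127, 131, 137, 139, 149, 151, 157, 163, 167, 173, 179, 181, 191, 193, 197, 199, 211, 223, 227, 229, 233, 239, 241]. Summing 1/p over these primes: 506873196134241441348690763593294873492730445394823722837469097176314709804649267964680634478659521/256041159035492609053110100510385311995538591998443060216114576417920917800321526504084465112487730 ≈ 1.9797. Mertens estimate ln ln(248) + 0.2615 ≈ 1.9687.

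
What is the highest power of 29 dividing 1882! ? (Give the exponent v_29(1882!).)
v_29(1882!) = 66

Legendre's formula: v_p(n!) = Σ_{k ≥ 1} ⌊n / p^k⌋. For p = 29, n = 1882, the terms are:
  ⌊1882/29^1⌋ = ⌊1882/29⌋ = 64
  ⌊1882/29^2⌋ = ⌊1882/841⌋ = 2
(the next term ⌊1882/29^3⌋ = 0, terminating the sum). Summing: v_29(1882!) = 64 + 2 = 66.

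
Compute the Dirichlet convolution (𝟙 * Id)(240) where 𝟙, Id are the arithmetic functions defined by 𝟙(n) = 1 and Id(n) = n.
(𝟙 * Id)(240) = 744

Divisors of 240: [1, 2, 3, 4, 5, 6, 8, 10, 12, 15, 16, 20, 24, 30, 40, 48, 60, 80, 120, 240]. For each d | 240:
  d = 1: 𝟙(1) · Id(240/1) = 1 · 240 = 240
  d = 2: 𝟙(2) · Id(240/2) = 1 · 120 = 120
  d = 3: 𝟙(3) · Id(240/3) = 1 · 80 = 80
  d = 4: 𝟙(4) · Id(240/4) = 1 · 60 = 60
  d = 5: 𝟙(5) · Id(240/5) = 1 · 48 = 48
  d = 6: 𝟙(6) · Id(240/6) = 1 · 40 = 40
  d = 8: 𝟙(8) · Id(240/8) = 1 · 30 = 30
  d = 10: 𝟙(10) · Id(240/10) = 1 · 24 = 24
  d = 12: 𝟙(12) · Id(240/12) = 1 · 20 = 20
  d = 15: 𝟙(15) · Id(240/15) = 1 · 16 = 16
  d = 16: 𝟙(16) · Id(240/16) = 1 · 15 = 15
  d = 20: 𝟙(20) · Id(240/20) = 1 · 12 = 12
  d = 24: 𝟙(24) · Id(240/24) = 1 · 10 = 10
  d = 30: 𝟙(30) · Id(240/30) = 1 · 8 = 8
  d = 40: 𝟙(40) · Id(240/40) = 1 · 6 = 6
  d = 48: 𝟙(48) · Id(240/48) = 1 · 5 = 5
  d = 60: 𝟙(60) · Id(240/60) = 1 · 4 = 4
  d = 80: 𝟙(80) · Id(240/80) = 1 · 3 = 3
  d = 120: 𝟙(120) · Id(240/120) = 1 · 2 = 2
  d = 240: 𝟙(240) · Id(240/240) = 1 · 1 = 1
Summing: (𝟙 * Id)(240) = 240 + 120 + 80 + 60 + 48 + 40 + 30 + 24 + 20 + 16 + 15 + 12 + 10 + 8 + 6 + 5 + 4 + 3 + 2 + 1 = 744.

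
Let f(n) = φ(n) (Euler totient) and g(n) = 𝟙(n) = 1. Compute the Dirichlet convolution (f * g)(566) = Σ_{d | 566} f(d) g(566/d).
(φ * 𝟙)(566) = 566

Divisors of 566: [1, 2, 283, 566]. For each d | 566:
  d = 1: φ(1) · 𝟙(566/1) = 1 · 1 = 1
  d = 2: φ(2) · 𝟙(566/2) = 1 · 1 = 1
  d = 283: φ(283) · 𝟙(566/283) = 282 · 1 = 282
  d = 566: φ(566) · 𝟙(566/566) = 282 · 1 = 282
Summing: (φ * 𝟙)(566) = 1 + 1 + 282 + 282 = 566.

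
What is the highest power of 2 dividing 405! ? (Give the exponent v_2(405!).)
v_2(405!) = 400

Legendre's formula: v_p(n!) = Σ_{k ≥ 1} ⌊n / p^k⌋. For p = 2, n = 405, the terms are:
  ⌊405/2^1⌋ = ⌊405/2⌋ = 202
  ⌊405/2^2⌋ = ⌊405/4⌋ = 101
  ⌊405/2^3⌋ = ⌊405/8⌋ = 50
  ⌊405/2^4⌋ = ⌊405/16⌋ = 25
  ⌊405/2^5⌋ = ⌊405/32⌋ = 12
  ⌊405/2^6⌋ = ⌊405/64⌋ = 6
  ⌊405/2^7⌋ = ⌊405/128⌋ = 3
  ⌊405/2^8⌋ = ⌊405/256⌋ = 1
(the next term ⌊405/2^9⌋ = 0, terminating the sum). Summing: v_2(405!) = 202 + 101 + 50 + 25 + 12 + 6 + 3 + 1 = 400.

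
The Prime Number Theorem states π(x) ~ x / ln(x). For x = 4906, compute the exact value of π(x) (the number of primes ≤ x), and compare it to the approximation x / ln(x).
π(4906) = 655;  x/ln(x) ≈ 577.30;  relative error ≈ 11.86%.

Directly count primes up to 4906: π(4906) = 655. The PNT approximation gives 4906/ln(4906) ≈ 4906/8.49821 ≈ 577.30. Relative error (π(x) − x/ln(x)) / π(x) ≈ 11.86%; the approximation is known to undercount slightly (Li(x) is a better estimate).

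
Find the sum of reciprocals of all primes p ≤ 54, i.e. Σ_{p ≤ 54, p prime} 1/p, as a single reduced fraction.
Σ 1/p = 54766551458687142251/32589158477190044730

π(54) = 16, so the primes ≤ 54 are [2, 3, 5, 7, 11, 13, 17, 19, 23, 29, 31, 37, 41, 43, 47, 53]. Summing 1/p over these primes: 54766551458687142251/32589158477190044730 ≈ 1.6805. Mertens estimate ln ln(54) + 0.2615 ≈ 1.6450.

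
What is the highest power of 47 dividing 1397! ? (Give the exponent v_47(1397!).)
v_47(1397!) = 29

Legendre's formula: v_p(n!) = Σ_{k ≥ 1} ⌊n / p^k⌋. For p = 47, n = 1397, the terms are:
  ⌊1397/47^1⌋ = ⌊1397/47⌋ = 29
(the next term ⌊1397/47^2⌋ = 0, terminating the sum). Summing: v_47(1397!) = 29 = 29.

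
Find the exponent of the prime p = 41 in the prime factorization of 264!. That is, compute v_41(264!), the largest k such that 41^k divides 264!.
v_41(264!) = 6

Legendre's formula: v_p(n!) = Σ_{k ≥ 1} ⌊n / p^k⌋. For p = 41, n = 264, the terms are:
  ⌊264/41^1⌋ = ⌊264/41⌋ = 6
(the next term ⌊264/41^2⌋ = 0, terminating the sum). Summing: v_41(264!) = 6 = 6.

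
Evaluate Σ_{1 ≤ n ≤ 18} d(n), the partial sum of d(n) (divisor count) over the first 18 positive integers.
Σ_{n ≤ 18} d(n) = 58

Compute d(n) for each 1 ≤ n ≤ 18: d(1) = 1, d(2) = 2, d(3) = 2, d(4) = 3, d(5) = 2, d(6) = 4, d(7) = 2, d(8) = 4, d(9) = 3, d(10) = 4, d(11) = 2, d(12) = 6, d(13) = 2, d(14) = 4, d(15) = 4, d(16) = 5, d(17) = 2, d(18) = 6. Summing all 18 values: 58. (Dirichlet's divisor formula: Σ_{n ≤ x} d(n) = x ln(x) + (2γ − 1) x + O(√x). For x = 18, the asymptotic estimate is ≈ 54.81.)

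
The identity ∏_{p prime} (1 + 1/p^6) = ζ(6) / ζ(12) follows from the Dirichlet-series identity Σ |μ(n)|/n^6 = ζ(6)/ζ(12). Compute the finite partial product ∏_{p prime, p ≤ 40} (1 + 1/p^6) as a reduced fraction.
∏ = 1409064908372656074115629844532678533864664016937571914400/1385384845877129271600296064992669038424816672643778985121

The primes p ≤ 40 are [2, 3, 5, 7, 11, 13, 17, 19, 23, 29, 31, 37]. For each, (1 + 1/p^6) = (p^6 + 1)/p^6. Multiplying these fractions over p ∈ [2, 3, 5, 7, 11, 13, 17, 19, 23, 29, 31, 37] gives 1409064908372656074115629844532678533864664016937571914400/1385384845877129271600296064992669038424816672643778985121. (In the limit P → ∞ this tends to ζ(6)/ζ(12).)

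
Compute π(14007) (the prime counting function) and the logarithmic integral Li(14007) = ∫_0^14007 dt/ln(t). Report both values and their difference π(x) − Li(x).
π(14007) = 1652;  Li(14007) ≈ 1672.99;  π(x) − Li(x) ≈ -20.99.

Direct count of primes ≤ 14007 gives π(14007) = 1652. Numerical evaluation of the logarithmic integral gives Li(14007) ≈ 1672.99. The difference π(x) − Li(x) ≈ -20.99 is typically negative for small/moderate x (Li(x) overestimates), though Littlewood's theorem shows this sign changes infinitely often.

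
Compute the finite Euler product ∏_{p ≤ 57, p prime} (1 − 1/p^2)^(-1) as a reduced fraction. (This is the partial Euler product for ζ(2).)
∏ = 35034630647548196605993834769/21373637931227167970033664000

The primes p ≤ 57 are [2, 3, 5, 7, 11, 13, 17, 19, 23, 29, 31, 37, 41, 43, 47, 53]. For each prime, (1 − 1/p^2)^(-1) = p^2 / (p^2 − 1). The product is (1 − 1/2^2)^(-1), (1 − 1/3^2)^(-1), (1 − 1/5^2)^(-1), (1 − 1/7^2)^(-1), (1 − 1/11^2)^(-1), (1 − 1/13^2)^(-1), (1 − 1/17^2)^(-1), (1 − 1/19^2)^(-1), (1 − 1/23^2)^(-1), (1 − 1/29^2)^(-1), (1 − 1/31^2)^(-1), (1 − 1/37^2)^(-1), (1 − 1/41^2)^(-1), (1 − 1/43^2)^(-1), (1 − 1/47^2)^(-1), (1 − 1/53^2)^(-1) = ∏ p^2 / (p^2 − 1) = 35034630647548196605993834769/21373637931227167970033664000.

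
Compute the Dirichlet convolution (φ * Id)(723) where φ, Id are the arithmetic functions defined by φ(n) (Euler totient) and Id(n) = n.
(φ * Id)(723) = 2405

Divisors of 723: [1, 3, 241, 723]. For each d | 723:
  d = 1: φ(1) · Id(723/1) = 1 · 723 = 723
  d = 3: φ(3) · Id(723/3) = 2 · 241 = 482
  d = 241: φ(241) · Id(723/241) = 240 · 3 = 720
  d = 723: φ(723) · Id(723/723) = 480 · 1 = 480
Summing: (φ * Id)(723) = 723 + 482 + 720 + 480 = 2405.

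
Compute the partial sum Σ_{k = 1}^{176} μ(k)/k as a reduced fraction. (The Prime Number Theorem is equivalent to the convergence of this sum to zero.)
Σ μ(k)/k = -291895861671370214401988773976597804369856804354890517841750669749/27764983964554203230141949225149376041830084932479143674493613998285

Values of μ(k) for 1 ≤ k ≤ 176: μ(1) = 1, μ(2) = -1, μ(3) = -1, μ(5) = -1, μ(6) = 1, μ(7) = -1, μ(10) = 1, μ(11) = -1, μ(13) = -1, μ(14) = 1, μ(15) = 1, μ(17) = -1, μ(19) = -1, μ(21) = 1, μ(22) = 1, μ(23) = -1, μ(26) = 1, μ(29) = -1, μ(30) = -1, μ(31) = -1, μ(33) = 1, μ(34) = 1, μ(35) = 1, μ(37) = -1, μ(38) = 1, μ(39) = 1, μ(41) = -1, μ(42) = -1, μ(43) = -1, μ(46) = 1, μ(47) = -1, μ(51) = 1, μ(53) = -1, μ(55) = 1, μ(57) = 1, μ(58) = 1, μ(59) = -1, μ(61) = -1, μ(62) = 1, μ(65) = 1, μ(66) = -1, μ(67) = -1, μ(69) = 1, μ(70) = -1, μ(71) = -1, μ(73) = -1, μ(74) = 1, μ(77) = 1, μ(78) = -1, μ(79) = -1, μ(82) = 1, μ(83) = -1, μ(85) = 1, μ(86) = 1, μ(87) = 1, μ(89) = -1, μ(91) = 1, μ(93) = 1, μ(94) = 1, μ(95) = 1, μ(97) = -1, μ(101) = -1, μ(102) = -1, μ(103) = -1, μ(105) = -1, μ(106) = 1, μ(107) = -1, μ(109) = -1, μ(110) = -1, μ(111) = 1, μ(113) = -1, μ(114) = -1, μ(115) = 1, μ(118) = 1, μ(119) = 1, μ(122) = 1, μ(123) = 1, μ(127) = -1, μ(129) = 1, μ(130) = -1, μ(131) = -1, μ(133) = 1, μ(134) = 1, μ(137) = -1, μ(138) = -1, μ(139) = -1, μ(141) = 1, μ(142) = 1, μ(143) = 1, μ(145) = 1, μ(146) = 1, μ(149) = -1, μ(151) = -1, μ(154) = -1, μ(155) = 1, μ(157) = -1, μ(158) = 1, μ(159) = 1, μ(161) = 1, μ(163) = -1, μ(165) = -1, μ(166) = 1, μ(167) = -1, μ(170) = -1, μ(173) = -1, μ(174) = -1, with μ = 0 on non-squarefree integers. Summing μ(k)/k for k where μ(k) ≠ 0 gives -291895861671370214401988773976597804369856804354890517841750669749/27764983964554203230141949225149376041830084932479143674493613998285 ≈ -0.0105. (PNT ⟺ this sum → 0 as n → ∞.)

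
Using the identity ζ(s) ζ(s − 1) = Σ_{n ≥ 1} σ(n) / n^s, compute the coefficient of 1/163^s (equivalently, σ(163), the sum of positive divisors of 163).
σ(163) = 164

In the product (Σ m^0/m^s)(Σ k / k^s) = Σ (Σ_{d | n} d) / n^s, the coefficient of 1/n^s is σ(n) = Σ_{d | n} d. For n = 163, divisors are [1, 163]; summing: σ(163) = 164.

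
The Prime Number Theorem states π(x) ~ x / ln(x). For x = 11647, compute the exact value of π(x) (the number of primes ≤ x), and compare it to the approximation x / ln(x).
π(11647) = 1399;  x/ln(x) ≈ 1243.96;  relative error ≈ 11.08%.

Directly count primes up to 11647: π(11647) = 1399. The PNT approximation gives 11647/ln(11647) ≈ 11647/9.36280 ≈ 1243.96. Relative error (π(x) − x/ln(x)) / π(x) ≈ 11.08%; the approximation is known to undercount slightly (Li(x) is a better estimate).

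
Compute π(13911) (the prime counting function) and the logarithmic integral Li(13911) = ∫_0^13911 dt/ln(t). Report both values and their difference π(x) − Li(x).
π(13911) = 1644;  Li(13911) ≈ 1662.93;  π(x) − Li(x) ≈ -18.93.

Direct count of primes ≤ 13911 gives π(13911) = 1644. Numerical evaluation of the logarithmic integral gives Li(13911) ≈ 1662.93. The difference π(x) − Li(x) ≈ -18.93 is typically negative for small/moderate x (Li(x) overestimates), though Littlewood's theorem shows this sign changes infinitely often.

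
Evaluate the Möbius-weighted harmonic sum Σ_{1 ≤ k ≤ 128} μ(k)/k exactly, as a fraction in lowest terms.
Σ μ(k)/k = -228455996623300386843096283835194191857230682/401447693933303618909444119902604513664588524773

Values of μ(k) for 1 ≤ k ≤ 128: μ(1) = 1, μ(2) = -1, μ(3) = -1, μ(5) = -1, μ(6) = 1, μ(7) = -1, μ(10) = 1, μ(11) = -1, μ(13) = -1, μ(14) = 1, μ(15) = 1, μ(17) = -1, μ(19) = -1, μ(21) = 1, μ(22) = 1, μ(23) = -1, μ(26) = 1, μ(29) = -1, μ(30) = -1, μ(31) = -1, μ(33) = 1, μ(34) = 1, μ(35) = 1, μ(37) = -1, μ(38) = 1, μ(39) = 1, μ(41) = -1, μ(42) = -1, μ(43) = -1, μ(46) = 1, μ(47) = -1, μ(51) = 1, μ(53) = -1, μ(55) = 1, μ(57) = 1, μ(58) = 1, μ(59) = -1, μ(61) = -1, μ(62) = 1, μ(65) = 1, μ(66) = -1, μ(67) = -1, μ(69) = 1, μ(70) = -1, μ(71) = -1, μ(73) = -1, μ(74) = 1, μ(77) = 1, μ(78) = -1, μ(79) = -1, μ(82) = 1, μ(83) = -1, μ(85) = 1, μ(86) = 1, μ(87) = 1, μ(89) = -1, μ(91) = 1, μ(93) = 1, μ(94) = 1, μ(95) = 1, μ(97) = -1, μ(101) = -1, μ(102) = -1, μ(103) = -1, μ(105) = -1, μ(106) = 1, μ(107) = -1, μ(109) = -1, μ(110) = -1, μ(111) = 1, μ(113) = -1, μ(114) = -1, μ(115) = 1, μ(118) = 1, μ(119) = 1, μ(122) = 1, μ(123) = 1, μ(127) = -1, with μ = 0 on non-squarefree integers. Summing μ(k)/k for k where μ(k) ≠ 0 gives -228455996623300386843096283835194191857230682/401447693933303618909444119902604513664588524773 ≈ -0.0006. (PNT ⟺ this sum → 0 as n → ∞.)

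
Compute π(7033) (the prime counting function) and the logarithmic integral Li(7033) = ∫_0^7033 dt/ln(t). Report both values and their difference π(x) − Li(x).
π(7033) = 904;  Li(7033) ≈ 918.06;  π(x) − Li(x) ≈ -14.06.

Direct count of primes ≤ 7033 gives π(7033) = 904. Numerical evaluation of the logarithmic integral gives Li(7033) ≈ 918.06. The difference π(x) − Li(x) ≈ -14.06 is typically negative for small/moderate x (Li(x) overestimates), though Littlewood's theorem shows this sign changes infinitely often.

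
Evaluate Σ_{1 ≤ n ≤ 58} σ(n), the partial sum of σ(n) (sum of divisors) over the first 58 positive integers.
Σ_{n ≤ 58} σ(n) = 2786

Compute σ(n) for each 1 ≤ n ≤ 58: σ(1) = 1, σ(2) = 3, σ(3) = 4, σ(4) = 7, σ(5) = 6, σ(6) = 12, σ(7) = 8, σ(8) = 15, σ(9) = 13, σ(10) = 18, σ(11) = 12, σ(12) = 28, σ(13) = 14, σ(14) = 24, σ(15) = 24, σ(16) = 31, σ(17) = 18, σ(18) = 39, σ(19) = 20, σ(20) = 42, σ(21) = 32, σ(22) = 36, σ(23) = 24, σ(24) = 60, σ(25) = 31, σ(26) = 42, σ(27) = 40, σ(28) = 56, σ(29) = 30, σ(30) = 72, σ(31) = 32, σ(32) = 63, σ(33) = 48, σ(34) = 54, σ(35) = 48, σ(36) = 91, σ(37) = 38, σ(38) = 60, σ(39) = 56, σ(40) = 90, σ(41) = 42, σ(42) = 96, σ(43) = 44, σ(44) = 84, σ(45) = 78, σ(46) = 72, σ(47) = 48, σ(48) = 124, σ(49) = 57, σ(50) = 93, σ(51) = 72, σ(52) = 98, σ(53) = 54, σ(54) = 120, σ(55) = 72, σ(56) = 120, σ(57) = 80, σ(58) = 90. Summing all 58 values: 2786. (Average order: Σ_{n ≤ x} σ(n) ~ (π²/12) x². For x = 58, (π²/12)·58² ≈ 2766.78.)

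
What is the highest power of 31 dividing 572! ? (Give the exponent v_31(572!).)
v_31(572!) = 18

Legendre's formula: v_p(n!) = Σ_{k ≥ 1} ⌊n / p^k⌋. For p = 31, n = 572, the terms are:
  ⌊572/31^1⌋ = ⌊572/31⌋ = 18
(the next term ⌊572/31^2⌋ = 0, terminating the sum). Summing: v_31(572!) = 18 = 18.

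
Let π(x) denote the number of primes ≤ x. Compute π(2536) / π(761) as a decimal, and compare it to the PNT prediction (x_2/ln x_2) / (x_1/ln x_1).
π(2536)/π(761) = 370/135 ≈ 2.7407;  PNT prediction ≈ 2.8207.

π(761) = 135 and π(2536) = 370, so π(2536)/π(761) ≈ 2.7407. The PNT-predicted ratio is (2536/ln(2536)) / (761/ln(761)) ≈ 2.8207. The two agree to within a few percent, as expected.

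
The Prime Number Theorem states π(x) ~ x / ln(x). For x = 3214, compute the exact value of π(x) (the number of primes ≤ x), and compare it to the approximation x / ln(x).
π(3214) = 454;  x/ln(x) ≈ 398.01;  relative error ≈ 12.33%.

Directly count primes up to 3214: π(3214) = 454. The PNT approximation gives 3214/ln(3214) ≈ 3214/8.07527 ≈ 398.01. Relative error (π(x) − x/ln(x)) / π(x) ≈ 12.33%; the approximation is known to undercount slightly (Li(x) is a better estimate).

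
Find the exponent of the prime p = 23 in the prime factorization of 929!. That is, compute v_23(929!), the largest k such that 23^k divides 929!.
v_23(929!) = 41

Legendre's formula: v_p(n!) = Σ_{k ≥ 1} ⌊n / p^k⌋. For p = 23, n = 929, the terms are:
  ⌊929/23^1⌋ = ⌊929/23⌋ = 40
  ⌊929/23^2⌋ = ⌊929/529⌋ = 1
(the next term ⌊929/23^3⌋ = 0, terminating the sum). Summing: v_23(929!) = 40 + 1 = 41.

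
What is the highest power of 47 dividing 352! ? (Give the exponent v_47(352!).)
v_47(352!) = 7

Legendre's formula: v_p(n!) = Σ_{k ≥ 1} ⌊n / p^k⌋. For p = 47, n = 352, the terms are:
  ⌊352/47^1⌋ = ⌊352/47⌋ = 7
(the next term ⌊352/47^2⌋ = 0, terminating the sum). Summing: v_47(352!) = 7 = 7.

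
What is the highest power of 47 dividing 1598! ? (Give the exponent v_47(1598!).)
v_47(1598!) = 34

Legendre's formula: v_p(n!) = Σ_{k ≥ 1} ⌊n / p^k⌋. For p = 47, n = 1598, the terms are:
  ⌊1598/47^1⌋ = ⌊1598/47⌋ = 34
(the next term ⌊1598/47^2⌋ = 0, terminating the sum). Summing: v_47(1598!) = 34 = 34.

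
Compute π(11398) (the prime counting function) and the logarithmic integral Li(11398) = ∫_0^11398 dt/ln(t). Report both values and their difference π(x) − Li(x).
π(11398) = 1375;  Li(11398) ≈ 1396.83;  π(x) − Li(x) ≈ -21.83.

Direct count of primes ≤ 11398 gives π(11398) = 1375. Numerical evaluation of the logarithmic integral gives Li(11398) ≈ 1396.83. The difference π(x) − Li(x) ≈ -21.83 is typically negative for small/moderate x (Li(x) overestimates), though Littlewood's theorem shows this sign changes infinitely often.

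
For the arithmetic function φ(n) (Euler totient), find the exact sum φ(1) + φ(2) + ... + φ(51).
Σ_{n ≤ 51} φ(n) = 806

Compute φ(n) for each 1 ≤ n ≤ 51: φ(1) = 1, φ(2) = 1, φ(3) = 2, φ(4) = 2, φ(5) = 4, φ(6) = 2, φ(7) = 6, φ(8) = 4, φ(9) = 6, φ(10) = 4, φ(11) = 10, φ(12) = 4, φ(13) = 12, φ(14) = 6, φ(15) = 8, φ(16) = 8, φ(17) = 16, φ(18) = 6, φ(19) = 18, φ(20) = 8, φ(21) = 12, φ(22) = 10, φ(23) = 22, φ(24) = 8, φ(25) = 20, φ(26) = 12, φ(27) = 18, φ(28) = 12, φ(29) = 28, φ(30) = 8, φ(31) = 30, φ(32) = 16, φ(33) = 20, φ(34) = 16, φ(35) = 24, φ(36) = 12, φ(37) = 36, φ(38) = 18, φ(39) = 24, φ(40) = 16, φ(41) = 40, φ(42) = 12, φ(43) = 42, φ(44) = 20, φ(45) = 24, φ(46) = 22, φ(47) = 46, φ(48) = 16, φ(49) = 42, φ(50) = 20, φ(51) = 32. Summing all 51 values: 806. (Average order: Σ_{n ≤ x} φ(n) ~ (3/π²) x². For x = 51, (3/π²)·51² ≈ 790.61.)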